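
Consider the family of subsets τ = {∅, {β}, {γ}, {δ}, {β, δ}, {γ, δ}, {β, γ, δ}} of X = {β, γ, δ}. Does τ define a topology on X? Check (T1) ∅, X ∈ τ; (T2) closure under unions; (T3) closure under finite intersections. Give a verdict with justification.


τ is NOT a topology on X.

Axiom (T1): ∅ ∈ τ? Yes; X ∈ τ? Yes.
Axiom (T2/T3): check pairwise unions and intersections of members of τ.
Counterexample for (T2): {β} ∪ {γ} = {β, γ} ∉ τ. Therefore τ is NOT a topology.


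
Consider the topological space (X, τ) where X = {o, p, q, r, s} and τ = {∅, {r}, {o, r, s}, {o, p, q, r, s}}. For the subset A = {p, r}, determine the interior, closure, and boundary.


int(A) = {r}, cl(A) = {o, p, q, r, s}, ∂A = {o, p, q, s}.

Closed sets in (X, τ) are complements of opens:
  closed(X, τ) = {∅, {p, q}, {o, p, q, s}, {o, p, q, r, s}}.
int(A) = ⋃ {U ∈ τ : U ⊆ A}. Opens contained in A: ∅, {r}.
Taking the union of these: int(A) = {r}.
cl(A) = ⋂ {C closed : A ⊆ C}. Closed sets containing A: {o, p, q, r, s}.
Intersecting these: cl(A) = {o, p, q, r, s}.
∂A = cl(A) ∖ int(A) = {o, p, q, r, s} ∖ {r} = {o, p, q, s}.


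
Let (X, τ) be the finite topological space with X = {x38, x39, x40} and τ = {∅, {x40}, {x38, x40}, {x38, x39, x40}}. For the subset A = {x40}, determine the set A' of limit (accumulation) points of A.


A' = {x38, x39}

For each x ∈ X, list the open sets U ∈ τ with x ∈ U, then check whether U ∩ (A ∖ {x}) ≠ ∅ for every such U.
  x = x38: opens ∋ x are {x38, x40}, {x38, x39, x40}; each meets A ∖ {x38}, so x IS a limit point.
  x = x39: opens ∋ x are {x38, x39, x40}; each meets A ∖ {x39}, so x IS a limit point.
  x = x40: open {x40} ∋ x has {x40} ∩ (A ∖ {x40}) = ∅, so x is NOT a limit point.
Collecting: A' = {x38, x39}.


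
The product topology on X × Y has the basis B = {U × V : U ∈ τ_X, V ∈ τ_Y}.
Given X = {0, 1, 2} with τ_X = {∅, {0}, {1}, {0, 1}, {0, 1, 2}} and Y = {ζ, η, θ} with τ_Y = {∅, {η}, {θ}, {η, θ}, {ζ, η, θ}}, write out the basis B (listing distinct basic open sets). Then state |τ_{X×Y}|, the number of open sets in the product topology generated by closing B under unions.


Basis B = {∅ × ∅, {0} × {η}, {0} × {θ}, {1} × {η}, {1} × {θ}, {0} × {η, θ}, {0, 1} × {η}, {0, 1} × {θ}, {1} × {η, θ}, {0} × {ζ, η, θ}, {0, 1, 2} × {η}, {0, 1, 2} × {θ}, {1} × {ζ, η, θ}, {0, 1} × {η, θ}, {0, 1} × {ζ, η, θ}, {0, 1, 2} × {η, θ}, {0, 1, 2} × {ζ, η, θ}}; |τ_{X×Y}| = 48.

Enumerate products U × V with U ∈ τ_X, V ∈ τ_Y (deduplicated):
  ∅ × ∅ = {} (∅)
  {0} × {η} = {(0,η)}
  {0} × {θ} = {(0,θ)}
  {1} × {η} = {(1,η)}
  {1} × {θ} = {(1,θ)}
  {0} × {η, θ} = {(0,η), (0,θ)}
  {0, 1} × {η} = {(0,η), (1,η)}
  {0, 1} × {θ} = {(0,θ), (1,θ)}
  {1} × {η, θ} = {(1,η), (1,θ)}
  {0} × {ζ, η, θ} = {(0,ζ), (0,η), (0,θ)}
  {0, 1, 2} × {η} = {(0,η), (1,η), (2,η)}
  {0, 1, 2} × {θ} = {(0,θ), (1,θ), (2,θ)}
  {1} × {ζ, η, θ} = {(1,ζ), (1,η), (1,θ)}
  {0, 1} × {η, θ} = {(0,η), (0,θ), (1,η), (1,θ)}
  {0, 1} × {ζ, η, θ} = {(0,ζ), (0,η), (0,θ), (1,ζ), (1,η), (1,θ)}
  {0, 1, 2} × {η, θ} = {(0,η), (0,θ), (1,η), (1,θ), (2,η), (2,θ)}
  {0, 1, 2} × {ζ, η, θ} = {(0,ζ), (0,η), (0,θ), (1,ζ), (1,η), (1,θ), (2,ζ), (2,η), (2,θ)}
These 17 distinct sets form the basis B.
Close under arbitrary unions to get τ_{X×Y}; counting gives |τ_{X×Y}| = 48.


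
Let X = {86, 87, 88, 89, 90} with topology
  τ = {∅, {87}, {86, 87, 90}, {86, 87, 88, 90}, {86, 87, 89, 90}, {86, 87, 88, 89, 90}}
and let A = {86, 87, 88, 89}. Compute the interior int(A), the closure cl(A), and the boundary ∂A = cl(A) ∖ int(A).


int(A) = {87}, cl(A) = {86, 87, 88, 89, 90}, ∂A = {86, 88, 89, 90}.

Closed sets in (X, τ) are complements of opens:
  closed(X, τ) = {∅, {88}, {89}, {88, 89}, {86, 88, 89, 90}, {86, 87, 88, 89, 90}}.
int(A) = ⋃ {U ∈ τ : U ⊆ A}. Opens contained in A: ∅, {87}.
Taking the union of these: int(A) = {87}.
cl(A) = ⋂ {C closed : A ⊆ C}. Closed sets containing A: {86, 87, 88, 89, 90}.
Intersecting these: cl(A) = {86, 87, 88, 89, 90}.
∂A = cl(A) ∖ int(A) = {86, 87, 88, 89, 90} ∖ {87} = {86, 88, 89, 90}.


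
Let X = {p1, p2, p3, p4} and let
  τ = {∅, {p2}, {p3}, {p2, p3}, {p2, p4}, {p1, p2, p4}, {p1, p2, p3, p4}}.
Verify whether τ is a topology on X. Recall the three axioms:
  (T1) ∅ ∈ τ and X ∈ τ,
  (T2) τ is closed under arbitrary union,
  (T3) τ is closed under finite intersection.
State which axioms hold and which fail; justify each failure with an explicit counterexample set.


τ is NOT a topology on X.

Axiom (T1): ∅ ∈ τ? Yes; X ∈ τ? Yes.
Axiom (T2/T3): check pairwise unions and intersections of members of τ.
Counterexample for (T2): {p3} ∪ {p2, p4} = {p2, p3, p4} ∉ τ. Therefore τ is NOT a topology.


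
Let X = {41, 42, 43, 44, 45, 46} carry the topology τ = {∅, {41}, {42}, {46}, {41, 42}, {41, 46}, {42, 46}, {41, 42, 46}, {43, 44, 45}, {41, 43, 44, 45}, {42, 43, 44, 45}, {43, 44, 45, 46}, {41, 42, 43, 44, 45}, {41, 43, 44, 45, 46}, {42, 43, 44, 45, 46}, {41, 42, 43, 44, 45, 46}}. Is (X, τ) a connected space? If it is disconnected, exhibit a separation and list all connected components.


(X, τ) is disconnected; components = [{41}, {42}, {46}, {43, 44, 45}].

Find clopen sets (U ∈ τ with X ∖ U ∈ τ):
  U = ∅, X ∖ U = {41, 42, 43, 44, 45, 46} — both open, so U is clopen.
  U = {41}, X ∖ U = {42, 43, 44, 45, 46} — both open, so U is clopen.
  U = {42}, X ∖ U = {41, 43, 44, 45, 46} — both open, so U is clopen.
  U = {46}, X ∖ U = {41, 42, 43, 44, 45} — both open, so U is clopen.
  U = {41, 42}, X ∖ U = {43, 44, 45, 46} — both open, so U is clopen.
  U = {41, 46}, X ∖ U = {42, 43, 44, 45} — both open, so U is clopen.
  U = {42, 46}, X ∖ U = {41, 43, 44, 45} — both open, so U is clopen.
  U = {41, 42, 46}, X ∖ U = {43, 44, 45} — both open, so U is clopen.
  U = {43, 44, 45}, X ∖ U = {41, 42, 46} — both open, so U is clopen.
  U = {41, 43, 44, 45}, X ∖ U = {42, 46} — both open, so U is clopen.
  U = {42, 43, 44, 45}, X ∖ U = {41, 46} — both open, so U is clopen.
  U = {43, 44, 45, 46}, X ∖ U = {41, 42} — both open, so U is clopen.
  U = {41, 42, 43, 44, 45}, X ∖ U = {46} — both open, so U is clopen.
  U = {41, 43, 44, 45, 46}, X ∖ U = {42} — both open, so U is clopen.
  U = {42, 43, 44, 45, 46}, X ∖ U = {41} — both open, so U is clopen.
  U = {41, 42, 43, 44, 45, 46}, X ∖ U = ∅ — both open, so U is clopen.
Nontrivial clopen(s) exist: e.g. {41, 43, 44, 45}. So (X, τ) is disconnected.
Compute connected components by grouping points that agree on all clopens:
  component: {41}
  component: {42}
  component: {46}
  component: {43, 44, 45}


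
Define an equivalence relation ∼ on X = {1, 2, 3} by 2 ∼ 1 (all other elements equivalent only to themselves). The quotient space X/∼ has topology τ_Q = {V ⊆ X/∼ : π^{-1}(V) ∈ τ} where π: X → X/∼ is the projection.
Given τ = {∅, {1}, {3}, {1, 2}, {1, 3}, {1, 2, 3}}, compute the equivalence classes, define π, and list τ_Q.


X/∼ = {[1=2], [3]}; |τ_Q| = 4.

Equivalence classes: [1=2], [3].
Quotient map π: X → X/∼ sends 1 ↦ [1=2], 2 ↦ [1=2], 3 ↦ [3].
For each subset V ⊆ X/∼, compute π^{-1}(V) ⊆ X and check whether π^{-1}(V) ∈ τ. V is open in τ_Q iff π^{-1}(V) ∈ τ.
  V = {}: π^{-1}(V) = ∅ ∈ τ ✓.
  V = {[1=2]}: π^{-1}(V) = {1, 2} ∈ τ ✓.
  V = {[3]}: π^{-1}(V) = {3} ∈ τ ✓.
  V = {[1=2], [3]}: π^{-1}(V) = {1, 2, 3} ∈ τ ✓.
Open sets in the quotient: τ_Q = {{}, {[1=2]}, {[3]}, {[1=2], [3]}} (4 elements).


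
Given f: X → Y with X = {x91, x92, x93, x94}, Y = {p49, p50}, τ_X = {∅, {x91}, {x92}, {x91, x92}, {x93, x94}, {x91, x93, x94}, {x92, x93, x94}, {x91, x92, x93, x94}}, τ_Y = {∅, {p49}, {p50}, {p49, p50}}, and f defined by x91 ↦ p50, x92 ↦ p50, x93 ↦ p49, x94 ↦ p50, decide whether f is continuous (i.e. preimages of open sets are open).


f is NOT continuous.

Compute f^{-1}(U) for each U ∈ τ_Y:
  U = ∅: f^{-1}(U) = ∅ ∈ τ_X ✓.
  U = {p49}: f^{-1}(U) = {x93} ∉ τ_X ✗.
  U = {p50}: f^{-1}(U) = {x91, x92, x94} ∉ τ_X ✗.
  U = {p49, p50}: f^{-1}(U) = {x91, x92, x93, x94} ∈ τ_X ✓.
Found U = {p49} with f^{-1}(U) = {x93} not in τ_X. Therefore f is NOT continuous.


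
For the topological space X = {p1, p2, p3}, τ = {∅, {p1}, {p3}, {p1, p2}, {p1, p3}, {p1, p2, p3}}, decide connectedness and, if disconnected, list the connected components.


(X, τ) is disconnected; components = [{p3}, {p1, p2}].

Find clopen sets (U ∈ τ with X ∖ U ∈ τ):
  U = ∅, X ∖ U = {p1, p2, p3} — both open, so U is clopen.
  U = {p3}, X ∖ U = {p1, p2} — both open, so U is clopen.
  U = {p1, p2}, X ∖ U = {p3} — both open, so U is clopen.
  U = {p1, p2, p3}, X ∖ U = ∅ — both open, so U is clopen.
Nontrivial clopen(s) exist: e.g. {p3}. So (X, τ) is disconnected.
Compute connected components by grouping points that agree on all clopens:
  component: {p3}
  component: {p1, p2}


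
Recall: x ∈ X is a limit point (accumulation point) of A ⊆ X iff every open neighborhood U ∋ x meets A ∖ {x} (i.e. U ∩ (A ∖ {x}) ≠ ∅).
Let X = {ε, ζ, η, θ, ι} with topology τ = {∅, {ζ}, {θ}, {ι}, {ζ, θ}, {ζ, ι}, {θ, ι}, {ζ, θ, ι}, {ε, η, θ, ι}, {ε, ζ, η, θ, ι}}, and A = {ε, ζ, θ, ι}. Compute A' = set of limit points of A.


A' = {ε, η}

For each x ∈ X, list the open sets U ∈ τ with x ∈ U, then check whether U ∩ (A ∖ {x}) ≠ ∅ for every such U.
  x = ε: opens ∋ x are {ε, η, θ, ι}, {ε, ζ, η, θ, ι}; each meets A ∖ {ε}, so x IS a limit point.
  x = ζ: open {ζ} ∋ x has {ζ} ∩ (A ∖ {ζ}) = ∅, so x is NOT a limit point.
  x = η: opens ∋ x are {ε, η, θ, ι}, {ε, ζ, η, θ, ι}; each meets A ∖ {η}, so x IS a limit point.
  x = θ: open {θ} ∋ x has {θ} ∩ (A ∖ {θ}) = ∅, so x is NOT a limit point.
  x = ι: open {ι} ∋ x has {ι} ∩ (A ∖ {ι}) = ∅, so x is NOT a limit point.
Collecting: A' = {ε, η}.


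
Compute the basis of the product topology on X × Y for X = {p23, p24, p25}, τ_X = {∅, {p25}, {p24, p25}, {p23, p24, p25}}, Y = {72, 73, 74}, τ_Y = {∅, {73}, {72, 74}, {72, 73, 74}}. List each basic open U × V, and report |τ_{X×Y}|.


Basis B = {∅ × ∅, {p25} × {73}, {p24, p25} × {73}, {p25} × {72, 74}, {p23, p24, p25} × {73}, {p25} × {72, 73, 74}, {p24, p25} × {72, 74}, {p23, p24, p25} × {72, 74}, {p24, p25} × {72, 73, 74}, {p23, p24, p25} × {72, 73, 74}}; |τ_{X×Y}| = 16.

Enumerate products U × V with U ∈ τ_X, V ∈ τ_Y (deduplicated):
  ∅ × ∅ = {} (∅)
  {p25} × {73} = {(p25,73)}
  {p24, p25} × {73} = {(p24,73), (p25,73)}
  {p25} × {72, 74} = {(p25,72), (p25,74)}
  {p23, p24, p25} × {73} = {(p23,73), (p24,73), (p25,73)}
  {p25} × {72, 73, 74} = {(p25,72), (p25,73), (p25,74)}
  {p24, p25} × {72, 74} = {(p24,72), (p24,74), (p25,72), (p25,74)}
  {p23, p24, p25} × {72, 74} = {(p23,72), (p23,74), (p24,72), (p24,74), (p25,72), (p25,74)}
  {p24, p25} × {72, 73, 74} = {(p24,72), (p24,73), (p24,74), (p25,72), (p25,73), (p25,74)}
  {p23, p24, p25} × {72, 73, 74} = {(p23,72), (p23,73), (p23,74), (p24,72), (p24,73), (p24,74), (p25,72), (p25,73), (p25,74)}
These 10 distinct sets form the basis B.
Close under arbitrary unions to get τ_{X×Y}; counting gives |τ_{X×Y}| = 16.


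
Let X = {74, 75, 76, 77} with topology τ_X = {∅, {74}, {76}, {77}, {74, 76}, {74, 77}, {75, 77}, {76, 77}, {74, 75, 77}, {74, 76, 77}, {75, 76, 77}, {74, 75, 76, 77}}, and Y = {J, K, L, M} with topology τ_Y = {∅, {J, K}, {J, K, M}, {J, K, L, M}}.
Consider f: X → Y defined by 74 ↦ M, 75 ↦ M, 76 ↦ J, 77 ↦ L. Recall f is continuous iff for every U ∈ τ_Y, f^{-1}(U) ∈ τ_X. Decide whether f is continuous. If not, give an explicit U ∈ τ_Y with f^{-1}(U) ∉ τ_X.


f is NOT continuous.

Compute f^{-1}(U) for each U ∈ τ_Y:
  U = ∅: f^{-1}(U) = ∅ ∈ τ_X ✓.
  U = {J, K}: f^{-1}(U) = {76} ∈ τ_X ✓.
  U = {J, K, M}: f^{-1}(U) = {74, 75, 76} ∉ τ_X ✗.
  U = {J, K, L, M}: f^{-1}(U) = {74, 75, 76, 77} ∈ τ_X ✓.
Found U = {J, K, M} with f^{-1}(U) = {74, 75, 76} not in τ_X. Therefore f is NOT continuous.


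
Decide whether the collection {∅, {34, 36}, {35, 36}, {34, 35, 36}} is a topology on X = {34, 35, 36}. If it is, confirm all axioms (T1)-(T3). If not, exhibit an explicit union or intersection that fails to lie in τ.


τ is NOT a topology on X.

Axiom (T1): ∅ ∈ τ? Yes; X ∈ τ? Yes.
Axiom (T2/T3): check pairwise unions and intersections of members of τ.
Counterexample for (T3): {34, 36} ∩ {35, 36} = {36} ∉ τ. Therefore τ is NOT a topology.


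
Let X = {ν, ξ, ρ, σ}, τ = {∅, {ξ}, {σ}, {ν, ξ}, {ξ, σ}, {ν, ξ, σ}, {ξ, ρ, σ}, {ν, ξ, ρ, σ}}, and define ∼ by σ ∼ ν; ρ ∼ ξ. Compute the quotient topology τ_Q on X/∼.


X/∼ = {[ν=σ], [ξ=ρ]}; |τ_Q| = 2.

Equivalence classes: [ν=σ], [ξ=ρ].
Quotient map π: X → X/∼ sends ν ↦ [ν=σ], ξ ↦ [ξ=ρ], ρ ↦ [ξ=ρ], σ ↦ [ν=σ].
For each subset V ⊆ X/∼, compute π^{-1}(V) ⊆ X and check whether π^{-1}(V) ∈ τ. V is open in τ_Q iff π^{-1}(V) ∈ τ.
  V = {}: π^{-1}(V) = ∅ ∈ τ ✓.
  V = {[ν=σ]}: π^{-1}(V) = {ν, σ} ∉ τ ✗.
  V = {[ξ=ρ]}: π^{-1}(V) = {ξ, ρ} ∉ τ ✗.
  V = {[ν=σ], [ξ=ρ]}: π^{-1}(V) = {ν, ξ, ρ, σ} ∈ τ ✓.
Open sets in the quotient: τ_Q = {{}, {[ν=σ], [ξ=ρ]}} (2 elements).


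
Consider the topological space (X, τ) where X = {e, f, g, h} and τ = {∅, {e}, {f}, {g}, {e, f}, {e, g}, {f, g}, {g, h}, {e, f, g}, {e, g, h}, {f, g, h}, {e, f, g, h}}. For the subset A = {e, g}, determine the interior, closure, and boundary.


int(A) = {e, g}, cl(A) = {e, g, h}, ∂A = {h}.

Closed sets in (X, τ) are complements of opens:
  closed(X, τ) = {∅, {e}, {f}, {h}, {e, f}, {e, h}, {f, h}, {g, h}, {e, f, h}, {e, g, h}, {f, g, h}, {e, f, g, h}}.
int(A) = ⋃ {U ∈ τ : U ⊆ A}. Opens contained in A: ∅, {e}, {g}, {e, g}.
Taking the union of these: int(A) = {e, g}.
cl(A) = ⋂ {C closed : A ⊆ C}. Closed sets containing A: {e, g, h}, {e, f, g, h}.
Intersecting these: cl(A) = {e, g, h}.
∂A = cl(A) ∖ int(A) = {e, g, h} ∖ {e, g} = {h}.


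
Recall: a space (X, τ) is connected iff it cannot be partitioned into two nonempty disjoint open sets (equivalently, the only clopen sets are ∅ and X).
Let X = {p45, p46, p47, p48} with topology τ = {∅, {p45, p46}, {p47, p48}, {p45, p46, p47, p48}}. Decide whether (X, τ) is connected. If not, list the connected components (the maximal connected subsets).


(X, τ) is disconnected; components = [{p45, p46}, {p47, p48}].

Find clopen sets (U ∈ τ with X ∖ U ∈ τ):
  U = ∅, X ∖ U = {p45, p46, p47, p48} — both open, so U is clopen.
  U = {p45, p46}, X ∖ U = {p47, p48} — both open, so U is clopen.
  U = {p47, p48}, X ∖ U = {p45, p46} — both open, so U is clopen.
  U = {p45, p46, p47, p48}, X ∖ U = ∅ — both open, so U is clopen.
Nontrivial clopen(s) exist: e.g. {p47, p48}. So (X, τ) is disconnected.
Compute connected components by grouping points that agree on all clopens:
  component: {p45, p46}
  component: {p47, p48}


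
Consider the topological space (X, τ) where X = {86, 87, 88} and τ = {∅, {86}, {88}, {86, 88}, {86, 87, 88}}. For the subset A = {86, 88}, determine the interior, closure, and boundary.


int(A) = {86, 88}, cl(A) = {86, 87, 88}, ∂A = {87}.

Closed sets in (X, τ) are complements of opens:
  closed(X, τ) = {∅, {87}, {86, 87}, {87, 88}, {86, 87, 88}}.
int(A) = ⋃ {U ∈ τ : U ⊆ A}. Opens contained in A: ∅, {86}, {88}, {86, 88}.
Taking the union of these: int(A) = {86, 88}.
cl(A) = ⋂ {C closed : A ⊆ C}. Closed sets containing A: {86, 87, 88}.
Intersecting these: cl(A) = {86, 87, 88}.
∂A = cl(A) ∖ int(A) = {86, 87, 88} ∖ {86, 88} = {87}.


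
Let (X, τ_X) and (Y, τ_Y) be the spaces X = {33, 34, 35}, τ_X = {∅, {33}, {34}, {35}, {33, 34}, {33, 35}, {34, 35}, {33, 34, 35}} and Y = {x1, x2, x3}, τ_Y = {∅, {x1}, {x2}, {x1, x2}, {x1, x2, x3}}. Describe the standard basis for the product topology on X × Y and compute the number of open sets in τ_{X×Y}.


Basis B = {∅ × ∅, {33} × {x1}, {33} × {x2}, {34} × {x1}, {34} × {x2}, {35} × {x1}, {35} × {x2}, {33} × {x1, x2}, {33, 34} × {x1}, {33, 35} × {x1}, {33, 34} × {x2}, {33, 35} × {x2}, {34} × {x1, x2}, {34, 35} × {x1}, {34, 35} × {x2}, {35} × {x1, x2}, {33} × {x1, x2, x3}, {33, 34, 35} × {x1}, {33, 34, 35} × {x2}, {34} × {x1, x2, x3}, {35} × {x1, x2, x3}, {33, 34} × {x1, x2}, {33, 35} × {x1, x2}, {34, 35} × {x1, x2}, {33, 34} × {x1, x2, x3}, {33, 35} × {x1, x2, x3}, {33, 34, 35} × {x1, x2}, {34, 35} × {x1, x2, x3}, {33, 34, 35} × {x1, x2, x3}}; |τ_{X×Y}| = 125.

Enumerate products U × V with U ∈ τ_X, V ∈ τ_Y (deduplicated):
  ∅ × ∅ = {} (∅)
  {33} × {x1} = {(33,x1)}
  {33} × {x2} = {(33,x2)}
  {34} × {x1} = {(34,x1)}
  {34} × {x2} = {(34,x2)}
  {35} × {x1} = {(35,x1)}
  {35} × {x2} = {(35,x2)}
  {33} × {x1, x2} = {(33,x1), (33,x2)}
  {33, 34} × {x1} = {(33,x1), (34,x1)}
  {33, 35} × {x1} = {(33,x1), (35,x1)}
  {33, 34} × {x2} = {(33,x2), (34,x2)}
  {33, 35} × {x2} = {(33,x2), (35,x2)}
  {34} × {x1, x2} = {(34,x1), (34,x2)}
  {34, 35} × {x1} = {(34,x1), (35,x1)}
  {34, 35} × {x2} = {(34,x2), (35,x2)}
  {35} × {x1, x2} = {(35,x1), (35,x2)}
  {33} × {x1, x2, x3} = {(33,x1), (33,x2), (33,x3)}
  {33, 34, 35} × {x1} = {(33,x1), (34,x1), (35,x1)}
  {33, 34, 35} × {x2} = {(33,x2), (34,x2), (35,x2)}
  {34} × {x1, x2, x3} = {(34,x1), (34,x2), (34,x3)}
  {35} × {x1, x2, x3} = {(35,x1), (35,x2), (35,x3)}
  {33, 34} × {x1, x2} = {(33,x1), (33,x2), (34,x1), (34,x2)}
  {33, 35} × {x1, x2} = {(33,x1), (33,x2), (35,x1), (35,x2)}
  {34, 35} × {x1, x2} = {(34,x1), (34,x2), (35,x1), (35,x2)}
  {33, 34} × {x1, x2, x3} = {(33,x1), (33,x2), (33,x3), (34,x1), (34,x2), (34,x3)}
  {33, 35} × {x1, x2, x3} = {(33,x1), (33,x2), (33,x3), (35,x1), (35,x2), (35,x3)}
  {33, 34, 35} × {x1, x2} = {(33,x1), (33,x2), (34,x1), (34,x2), (35,x1), (35,x2)}
  {34, 35} × {x1, x2, x3} = {(34,x1), (34,x2), (34,x3), (35,x1), (35,x2), (35,x3)}
  {33, 34, 35} × {x1, x2, x3} = {(33,x1), (33,x2), (33,x3), (34,x1), (34,x2), (34,x3), (35,x1), (35,x2), (35,x3)}
These 29 distinct sets form the basis B.
Close under arbitrary unions to get τ_{X×Y}; counting gives |τ_{X×Y}| = 125.


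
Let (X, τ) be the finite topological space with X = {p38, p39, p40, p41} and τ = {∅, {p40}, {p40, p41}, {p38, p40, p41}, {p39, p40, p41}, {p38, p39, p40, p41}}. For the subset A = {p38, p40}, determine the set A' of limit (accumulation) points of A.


A' = {p38, p39, p41}

For each x ∈ X, list the open sets U ∈ τ with x ∈ U, then check whether U ∩ (A ∖ {x}) ≠ ∅ for every such U.
  x = p38: opens ∋ x are {p38, p40, p41}, {p38, p39, p40, p41}; each meets A ∖ {p38}, so x IS a limit point.
  x = p39: opens ∋ x are {p39, p40, p41}, {p38, p39, p40, p41}; each meets A ∖ {p39}, so x IS a limit point.
  x = p40: open {p40} ∋ x has {p40} ∩ (A ∖ {p40}) = ∅, so x is NOT a limit point.
  x = p41: opens ∋ x are {p40, p41}, {p38, p40, p41}, {p39, p40, p41}, {p38, p39, p40, p41}; each meets A ∖ {p41}, so x IS a limit point.
Collecting: A' = {p38, p39, p41}.


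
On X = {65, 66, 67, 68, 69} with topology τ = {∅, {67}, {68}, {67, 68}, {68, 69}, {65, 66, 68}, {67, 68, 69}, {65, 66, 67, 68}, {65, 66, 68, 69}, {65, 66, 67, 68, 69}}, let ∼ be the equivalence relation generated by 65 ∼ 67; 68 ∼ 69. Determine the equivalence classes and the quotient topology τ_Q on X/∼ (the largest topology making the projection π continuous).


X/∼ = {[65=67], [66], [68=69]}; |τ_Q| = 3.

Equivalence classes: [65=67], [66], [68=69].
Quotient map π: X → X/∼ sends 65 ↦ [65=67], 66 ↦ [66], 67 ↦ [65=67], 68 ↦ [68=69], 69 ↦ [68=69].
For each subset V ⊆ X/∼, compute π^{-1}(V) ⊆ X and check whether π^{-1}(V) ∈ τ. V is open in τ_Q iff π^{-1}(V) ∈ τ.
  V = {}: π^{-1}(V) = ∅ ∈ τ ✓.
  V = {[65=67]}: π^{-1}(V) = {65, 67} ∉ τ ✗.
  V = {[66]}: π^{-1}(V) = {66} ∉ τ ✗.
  V = {[65=67], [66]}: π^{-1}(V) = {65, 66, 67} ∉ τ ✗.
  V = {[68=69]}: π^{-1}(V) = {68, 69} ∈ τ ✓.
  V = {[65=67], [68=69]}: π^{-1}(V) = {65, 67, 68, 69} ∉ τ ✗.
  V = {[66], [68=69]}: π^{-1}(V) = {66, 68, 69} ∉ τ ✗.
  V = {[65=67], [66], [68=69]}: π^{-1}(V) = {65, 66, 67, 68, 69} ∈ τ ✓.
Open sets in the quotient: τ_Q = {{}, {[68=69]}, {[65=67], [66], [68=69]}} (3 elements).


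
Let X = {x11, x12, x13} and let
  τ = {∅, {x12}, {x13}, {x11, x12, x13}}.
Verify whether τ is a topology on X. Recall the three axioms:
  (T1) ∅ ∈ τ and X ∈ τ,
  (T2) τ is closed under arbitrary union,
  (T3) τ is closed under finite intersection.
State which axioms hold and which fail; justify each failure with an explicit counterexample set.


τ is NOT a topology on X.

Axiom (T1): ∅ ∈ τ? Yes; X ∈ τ? Yes.
Axiom (T2/T3): check pairwise unions and intersections of members of τ.
Counterexample for (T2): {x12} ∪ {x13} = {x12, x13} ∉ τ. Therefore τ is NOT a topology.


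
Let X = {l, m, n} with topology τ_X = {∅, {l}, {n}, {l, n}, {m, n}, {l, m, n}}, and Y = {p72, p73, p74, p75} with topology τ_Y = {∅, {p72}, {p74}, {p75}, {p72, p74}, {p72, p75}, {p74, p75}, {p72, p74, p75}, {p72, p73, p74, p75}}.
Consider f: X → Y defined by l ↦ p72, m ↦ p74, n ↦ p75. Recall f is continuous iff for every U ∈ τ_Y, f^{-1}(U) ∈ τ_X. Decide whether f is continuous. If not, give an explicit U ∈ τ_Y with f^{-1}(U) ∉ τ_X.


f is NOT continuous.

Compute f^{-1}(U) for each U ∈ τ_Y:
  U = ∅: f^{-1}(U) = ∅ ∈ τ_X ✓.
  U = {p72}: f^{-1}(U) = {l} ∈ τ_X ✓.
  U = {p74}: f^{-1}(U) = {m} ∉ τ_X ✗.
  U = {p75}: f^{-1}(U) = {n} ∈ τ_X ✓.
  U = {p72, p74}: f^{-1}(U) = {l, m} ∉ τ_X ✗.
  U = {p72, p75}: f^{-1}(U) = {l, n} ∈ τ_X ✓.
  U = {p74, p75}: f^{-1}(U) = {m, n} ∈ τ_X ✓.
  U = {p72, p74, p75}: f^{-1}(U) = {l, m, n} ∈ τ_X ✓.
  U = {p72, p73, p74, p75}: f^{-1}(U) = {l, m, n} ∈ τ_X ✓.
Found U = {p74} with f^{-1}(U) = {m} not in τ_X. Therefore f is NOT continuous.


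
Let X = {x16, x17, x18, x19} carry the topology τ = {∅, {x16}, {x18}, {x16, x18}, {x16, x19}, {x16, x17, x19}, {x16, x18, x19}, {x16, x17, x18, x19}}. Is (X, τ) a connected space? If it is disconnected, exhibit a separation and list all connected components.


(X, τ) is disconnected; components = [{x18}, {x16, x17, x19}].

Find clopen sets (U ∈ τ with X ∖ U ∈ τ):
  U = ∅, X ∖ U = {x16, x17, x18, x19} — both open, so U is clopen.
  U = {x18}, X ∖ U = {x16, x17, x19} — both open, so U is clopen.
  U = {x16, x17, x19}, X ∖ U = {x18} — both open, so U is clopen.
  U = {x16, x17, x18, x19}, X ∖ U = ∅ — both open, so U is clopen.
Nontrivial clopen(s) exist: e.g. {x18}. So (X, τ) is disconnected.
Compute connected components by grouping points that agree on all clopens:
  component: {x18}
  component: {x16, x17, x19}


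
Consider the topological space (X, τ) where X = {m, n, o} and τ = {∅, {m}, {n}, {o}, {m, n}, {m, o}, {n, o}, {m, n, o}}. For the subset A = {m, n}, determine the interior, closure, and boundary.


int(A) = {m, n}, cl(A) = {m, n}, ∂A = ∅.

Closed sets in (X, τ) are complements of opens:
  closed(X, τ) = {∅, {m}, {n}, {o}, {m, n}, {m, o}, {n, o}, {m, n, o}}.
int(A) = ⋃ {U ∈ τ : U ⊆ A}. Opens contained in A: ∅, {m}, {n}, {m, n}.
Taking the union of these: int(A) = {m, n}.
cl(A) = ⋂ {C closed : A ⊆ C}. Closed sets containing A: {m, n}, {m, n, o}.
Intersecting these: cl(A) = {m, n}.
∂A = cl(A) ∖ int(A) = {m, n} ∖ {m, n} = ∅.


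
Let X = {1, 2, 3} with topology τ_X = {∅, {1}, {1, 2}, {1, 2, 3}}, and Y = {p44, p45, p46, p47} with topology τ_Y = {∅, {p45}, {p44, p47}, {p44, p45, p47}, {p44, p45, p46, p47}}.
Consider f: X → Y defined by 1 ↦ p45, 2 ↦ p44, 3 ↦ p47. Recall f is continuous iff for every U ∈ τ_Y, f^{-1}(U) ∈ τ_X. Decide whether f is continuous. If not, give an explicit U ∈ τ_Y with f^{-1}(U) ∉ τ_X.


f is NOT continuous.

Compute f^{-1}(U) for each U ∈ τ_Y:
  U = ∅: f^{-1}(U) = ∅ ∈ τ_X ✓.
  U = {p45}: f^{-1}(U) = {1} ∈ τ_X ✓.
  U = {p44, p47}: f^{-1}(U) = {2, 3} ∉ τ_X ✗.
  U = {p44, p45, p47}: f^{-1}(U) = {1, 2, 3} ∈ τ_X ✓.
  U = {p44, p45, p46, p47}: f^{-1}(U) = {1, 2, 3} ∈ τ_X ✓.
Found U = {p44, p47} with f^{-1}(U) = {2, 3} not in τ_X. Therefore f is NOT continuous.


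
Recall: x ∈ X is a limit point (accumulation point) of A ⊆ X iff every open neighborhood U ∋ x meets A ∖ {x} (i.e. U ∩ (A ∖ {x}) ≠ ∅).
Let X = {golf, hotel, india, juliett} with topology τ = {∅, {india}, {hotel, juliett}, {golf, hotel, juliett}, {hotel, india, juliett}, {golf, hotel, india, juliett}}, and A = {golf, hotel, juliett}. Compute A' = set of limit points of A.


A' = {golf, hotel, juliett}

For each x ∈ X, list the open sets U ∈ τ with x ∈ U, then check whether U ∩ (A ∖ {x}) ≠ ∅ for every such U.
  x = golf: opens ∋ x are {golf, hotel, juliett}, {golf, hotel, india, juliett}; each meets A ∖ {golf}, so x IS a limit point.
  x = hotel: opens ∋ x are {hotel, juliett}, {golf, hotel, juliett}, {hotel, india, juliett}, {golf, hotel, india, juliett}; each meets A ∖ {hotel}, so x IS a limit point.
  x = india: open {india} ∋ x has {india} ∩ (A ∖ {india}) = ∅, so x is NOT a limit point.
  x = juliett: opens ∋ x are {hotel, juliett}, {golf, hotel, juliett}, {hotel, india, juliett}, {golf, hotel, india, juliett}; each meets A ∖ {juliett}, so x IS a limit point.
Collecting: A' = {golf, hotel, juliett}.


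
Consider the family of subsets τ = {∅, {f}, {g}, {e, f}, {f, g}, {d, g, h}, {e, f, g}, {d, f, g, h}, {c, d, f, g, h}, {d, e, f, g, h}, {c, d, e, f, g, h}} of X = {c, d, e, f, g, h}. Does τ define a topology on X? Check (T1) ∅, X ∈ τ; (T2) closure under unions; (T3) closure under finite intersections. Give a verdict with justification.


τ IS a topology on X.

Axiom (T1): ∅ ∈ τ? Yes; X ∈ τ? Yes.
Axiom (T2/T3): check pairwise unions and intersections of members of τ.
All pairwise intersections and unions checked — each lies in τ. Therefore τ satisfies (T1), (T2), (T3): it IS a topology on X.


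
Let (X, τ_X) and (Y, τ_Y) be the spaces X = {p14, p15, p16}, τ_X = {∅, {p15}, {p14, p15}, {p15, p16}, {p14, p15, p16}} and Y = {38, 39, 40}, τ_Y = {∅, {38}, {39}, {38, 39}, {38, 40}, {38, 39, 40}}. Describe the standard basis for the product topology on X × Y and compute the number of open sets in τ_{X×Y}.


Basis B = {∅ × ∅, {p15} × {38}, {p15} × {39}, {p14, p15} × {38}, {p14, p15} × {39}, {p15} × {38, 39}, {p15} × {38, 40}, {p15, p16} × {38}, {p15, p16} × {39}, {p14, p15, p16} × {38}, {p14, p15, p16} × {39}, {p15} × {38, 39, 40}, {p14, p15} × {38, 39}, {p14, p15} × {38, 40}, {p15, p16} × {38, 39}, {p15, p16} × {38, 40}, {p14, p15} × {38, 39, 40}, {p14, p15, p16} × {38, 39}, {p14, p15, p16} × {38, 40}, {p15, p16} × {38, 39, 40}, {p14, p15, p16} × {38, 39, 40}}; |τ_{X×Y}| = 70.

Enumerate products U × V with U ∈ τ_X, V ∈ τ_Y (deduplicated):
  ∅ × ∅ = {} (∅)
  {p15} × {38} = {(p15,38)}
  {p15} × {39} = {(p15,39)}
  {p14, p15} × {38} = {(p14,38), (p15,38)}
  {p14, p15} × {39} = {(p14,39), (p15,39)}
  {p15} × {38, 39} = {(p15,38), (p15,39)}
  {p15} × {38, 40} = {(p15,38), (p15,40)}
  {p15, p16} × {38} = {(p15,38), (p16,38)}
  {p15, p16} × {39} = {(p15,39), (p16,39)}
  {p14, p15, p16} × {38} = {(p14,38), (p15,38), (p16,38)}
  {p14, p15, p16} × {39} = {(p14,39), (p15,39), (p16,39)}
  {p15} × {38, 39, 40} = {(p15,38), (p15,39), (p15,40)}
  {p14, p15} × {38, 39} = {(p14,38), (p14,39), (p15,38), (p15,39)}
  {p14, p15} × {38, 40} = {(p14,38), (p14,40), (p15,38), (p15,40)}
  {p15, p16} × {38, 39} = {(p15,38), (p15,39), (p16,38), (p16,39)}
  {p15, p16} × {38, 40} = {(p15,38), (p15,40), (p16,38), (p16,40)}
  {p14, p15} × {38, 39, 40} = {(p14,38), (p14,39), (p14,40), (p15,38), (p15,39), (p15,40)}
  {p14, p15, p16} × {38, 39} = {(p14,38), (p14,39), (p15,38), (p15,39), (p16,38), (p16,39)}
  {p14, p15, p16} × {38, 40} = {(p14,38), (p14,40), (p15,38), (p15,40), (p16,38), (p16,40)}
  {p15, p16} × {38, 39, 40} = {(p15,38), (p15,39), (p15,40), (p16,38), (p16,39), (p16,40)}
  {p14, p15, p16} × {38, 39, 40} = {(p14,38), (p14,39), (p14,40), (p15,38), (p15,39), (p15,40), (p16,38), (p16,39), (p16,40)}
These 21 distinct sets form the basis B.
Close under arbitrary unions to get τ_{X×Y}; counting gives |τ_{X×Y}| = 70.


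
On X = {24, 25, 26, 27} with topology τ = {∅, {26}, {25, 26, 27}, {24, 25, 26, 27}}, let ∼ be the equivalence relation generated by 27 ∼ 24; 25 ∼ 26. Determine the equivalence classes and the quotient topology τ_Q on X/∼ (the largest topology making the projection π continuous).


X/∼ = {[24=27], [25=26]}; |τ_Q| = 2.

Equivalence classes: [24=27], [25=26].
Quotient map π: X → X/∼ sends 24 ↦ [24=27], 25 ↦ [25=26], 26 ↦ [25=26], 27 ↦ [24=27].
For each subset V ⊆ X/∼, compute π^{-1}(V) ⊆ X and check whether π^{-1}(V) ∈ τ. V is open in τ_Q iff π^{-1}(V) ∈ τ.
  V = {}: π^{-1}(V) = ∅ ∈ τ ✓.
  V = {[24=27]}: π^{-1}(V) = {24, 27} ∉ τ ✗.
  V = {[25=26]}: π^{-1}(V) = {25, 26} ∉ τ ✗.
  V = {[24=27], [25=26]}: π^{-1}(V) = {24, 25, 26, 27} ∈ τ ✓.
Open sets in the quotient: τ_Q = {{}, {[24=27], [25=26]}} (2 elements).


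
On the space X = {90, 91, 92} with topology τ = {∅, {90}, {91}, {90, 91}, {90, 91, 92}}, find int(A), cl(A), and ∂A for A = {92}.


int(A) = ∅, cl(A) = {92}, ∂A = {92}.

Closed sets in (X, τ) are complements of opens:
  closed(X, τ) = {∅, {92}, {90, 92}, {91, 92}, {90, 91, 92}}.
int(A) = ⋃ {U ∈ τ : U ⊆ A}. Opens contained in A: ∅.
Taking the union of these: int(A) = ∅.
cl(A) = ⋂ {C closed : A ⊆ C}. Closed sets containing A: {92}, {90, 92}, {91, 92}, {90, 91, 92}.
Intersecting these: cl(A) = {92}.
∂A = cl(A) ∖ int(A) = {92} ∖ ∅ = {92}.


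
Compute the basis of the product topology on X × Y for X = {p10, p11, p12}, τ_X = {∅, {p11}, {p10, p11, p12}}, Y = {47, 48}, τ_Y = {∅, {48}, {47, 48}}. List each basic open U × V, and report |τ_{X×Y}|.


Basis B = {∅ × ∅, {p11} × {48}, {p11} × {47, 48}, {p10, p11, p12} × {48}, {p10, p11, p12} × {47, 48}}; |τ_{X×Y}| = 6.

Enumerate products U × V with U ∈ τ_X, V ∈ τ_Y (deduplicated):
  ∅ × ∅ = {} (∅)
  {p11} × {48} = {(p11,48)}
  {p11} × {47, 48} = {(p11,47), (p11,48)}
  {p10, p11, p12} × {48} = {(p10,48), (p11,48), (p12,48)}
  {p10, p11, p12} × {47, 48} = {(p10,47), (p10,48), (p11,47), (p11,48), (p12,47), (p12,48)}
These 5 distinct sets form the basis B.
Close under arbitrary unions to get τ_{X×Y}; counting gives |τ_{X×Y}| = 6.


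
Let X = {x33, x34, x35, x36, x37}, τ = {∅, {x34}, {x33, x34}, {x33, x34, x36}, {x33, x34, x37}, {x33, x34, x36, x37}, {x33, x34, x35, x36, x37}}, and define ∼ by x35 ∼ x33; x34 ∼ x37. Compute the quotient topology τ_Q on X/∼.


X/∼ = {[x33=x35], [x34=x37], [x36]}; |τ_Q| = 2.

Equivalence classes: [x33=x35], [x34=x37], [x36].
Quotient map π: X → X/∼ sends x33 ↦ [x33=x35], x34 ↦ [x34=x37], x35 ↦ [x33=x35], x36 ↦ [x36], x37 ↦ [x34=x37].
For each subset V ⊆ X/∼, compute π^{-1}(V) ⊆ X and check whether π^{-1}(V) ∈ τ. V is open in τ_Q iff π^{-1}(V) ∈ τ.
  V = {}: π^{-1}(V) = ∅ ∈ τ ✓.
  V = {[x33=x35]}: π^{-1}(V) = {x33, x35} ∉ τ ✗.
  V = {[x34=x37]}: π^{-1}(V) = {x34, x37} ∉ τ ✗.
  V = {[x33=x35], [x34=x37]}: π^{-1}(V) = {x33, x34, x35, x37} ∉ τ ✗.
  V = {[x36]}: π^{-1}(V) = {x36} ∉ τ ✗.
  V = {[x33=x35], [x36]}: π^{-1}(V) = {x33, x35, x36} ∉ τ ✗.
  V = {[x34=x37], [x36]}: π^{-1}(V) = {x34, x36, x37} ∉ τ ✗.
  V = {[x33=x35], [x34=x37], [x36]}: π^{-1}(V) = {x33, x34, x35, x36, x37} ∈ τ ✓.
Open sets in the quotient: τ_Q = {{}, {[x33=x35], [x34=x37], [x36]}} (2 elements).


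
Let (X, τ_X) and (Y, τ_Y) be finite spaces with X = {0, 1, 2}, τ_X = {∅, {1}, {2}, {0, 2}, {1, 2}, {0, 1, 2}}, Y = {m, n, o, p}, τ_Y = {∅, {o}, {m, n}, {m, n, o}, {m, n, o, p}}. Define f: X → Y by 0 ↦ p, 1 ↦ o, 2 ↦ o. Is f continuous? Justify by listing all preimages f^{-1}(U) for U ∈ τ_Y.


f IS continuous.

Compute f^{-1}(U) for each U ∈ τ_Y:
  U = ∅: f^{-1}(U) = ∅ ∈ τ_X ✓.
  U = {o}: f^{-1}(U) = {1, 2} ∈ τ_X ✓.
  U = {m, n}: f^{-1}(U) = ∅ ∈ τ_X ✓.
  U = {m, n, o}: f^{-1}(U) = {1, 2} ∈ τ_X ✓.
  U = {m, n, o, p}: f^{-1}(U) = {0, 1, 2} ∈ τ_X ✓.
Every preimage lies in τ_X, so f IS continuous.


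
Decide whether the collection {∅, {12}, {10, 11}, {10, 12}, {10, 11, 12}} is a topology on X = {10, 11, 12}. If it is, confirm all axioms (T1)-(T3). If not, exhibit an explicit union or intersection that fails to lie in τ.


τ is NOT a topology on X.

Axiom (T1): ∅ ∈ τ? Yes; X ∈ τ? Yes.
Axiom (T2/T3): check pairwise unions and intersections of members of τ.
Counterexample for (T3): {10, 11} ∩ {10, 12} = {10} ∉ τ. Therefore τ is NOT a topology.


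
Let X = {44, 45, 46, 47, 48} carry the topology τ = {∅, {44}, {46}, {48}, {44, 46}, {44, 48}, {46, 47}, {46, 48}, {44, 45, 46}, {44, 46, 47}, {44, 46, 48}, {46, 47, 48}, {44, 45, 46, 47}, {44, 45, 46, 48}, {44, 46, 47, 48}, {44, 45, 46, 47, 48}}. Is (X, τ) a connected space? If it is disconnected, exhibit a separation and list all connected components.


(X, τ) is disconnected; components = [{48}, {44, 45, 46, 47}].

Find clopen sets (U ∈ τ with X ∖ U ∈ τ):
  U = ∅, X ∖ U = {44, 45, 46, 47, 48} — both open, so U is clopen.
  U = {48}, X ∖ U = {44, 45, 46, 47} — both open, so U is clopen.
  U = {44, 45, 46, 47}, X ∖ U = {48} — both open, so U is clopen.
  U = {44, 45, 46, 47, 48}, X ∖ U = ∅ — both open, so U is clopen.
Nontrivial clopen(s) exist: e.g. {48}. So (X, τ) is disconnected.
Compute connected components by grouping points that agree on all clopens:
  component: {48}
  component: {44, 45, 46, 47}


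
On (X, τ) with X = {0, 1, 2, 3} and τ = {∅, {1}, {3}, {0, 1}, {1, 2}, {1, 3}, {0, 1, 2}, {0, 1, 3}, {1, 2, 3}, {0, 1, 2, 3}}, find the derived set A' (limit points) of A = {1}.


A' = {0, 2}

For each x ∈ X, list the open sets U ∈ τ with x ∈ U, then check whether U ∩ (A ∖ {x}) ≠ ∅ for every such U.
  x = 0: opens ∋ x are {0, 1}, {0, 1, 2}, {0, 1, 3}, {0, 1, 2, 3}; each meets A ∖ {0}, so x IS a limit point.
  x = 1: open {1} ∋ x has {1} ∩ (A ∖ {1}) = ∅, so x is NOT a limit point.
  x = 2: opens ∋ x are {1, 2}, {0, 1, 2}, {1, 2, 3}, {0, 1, 2, 3}; each meets A ∖ {2}, so x IS a limit point.
  x = 3: open {3} ∋ x has {3} ∩ (A ∖ {3}) = ∅, so x is NOT a limit point.
Collecting: A' = {0, 2}.


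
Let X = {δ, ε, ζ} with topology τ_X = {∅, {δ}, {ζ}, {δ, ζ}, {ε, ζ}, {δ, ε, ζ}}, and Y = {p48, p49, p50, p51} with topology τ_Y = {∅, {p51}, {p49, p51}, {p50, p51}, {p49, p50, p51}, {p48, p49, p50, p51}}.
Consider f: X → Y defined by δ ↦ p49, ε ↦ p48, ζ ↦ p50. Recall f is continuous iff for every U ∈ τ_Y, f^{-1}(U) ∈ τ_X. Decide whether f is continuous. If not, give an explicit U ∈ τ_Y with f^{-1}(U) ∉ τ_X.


f IS continuous.

Compute f^{-1}(U) for each U ∈ τ_Y:
  U = ∅: f^{-1}(U) = ∅ ∈ τ_X ✓.
  U = {p51}: f^{-1}(U) = ∅ ∈ τ_X ✓.
  U = {p49, p51}: f^{-1}(U) = {δ} ∈ τ_X ✓.
  U = {p50, p51}: f^{-1}(U) = {ζ} ∈ τ_X ✓.
  U = {p49, p50, p51}: f^{-1}(U) = {δ, ζ} ∈ τ_X ✓.
  U = {p48, p49, p50, p51}: f^{-1}(U) = {δ, ε, ζ} ∈ τ_X ✓.
Every preimage lies in τ_X, so f IS continuous.


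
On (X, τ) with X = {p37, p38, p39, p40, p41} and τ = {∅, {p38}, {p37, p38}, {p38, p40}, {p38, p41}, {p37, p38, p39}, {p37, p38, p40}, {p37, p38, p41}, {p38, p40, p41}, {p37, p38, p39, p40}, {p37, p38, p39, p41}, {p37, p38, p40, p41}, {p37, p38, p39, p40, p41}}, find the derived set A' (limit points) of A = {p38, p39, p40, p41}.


A' = {p37, p39, p40, p41}

For each x ∈ X, list the open sets U ∈ τ with x ∈ U, then check whether U ∩ (A ∖ {x}) ≠ ∅ for every such U.
  x = p37: opens ∋ x are {p37, p38}, {p37, p38, p39}, {p37, p38, p40}, {p37, p38, p41}, {p37, p38, p39, p40}, {p37, p38, p39, p41}, {p37, p38, p40, p41}, {p37, p38, p39, p40, p41}; each meets A ∖ {p37}, so x IS a limit point.
  x = p38: open {p38} ∋ x has {p38} ∩ (A ∖ {p38}) = ∅, so x is NOT a limit point.
  x = p39: opens ∋ x are {p37, p38, p39}, {p37, p38, p39, p40}, {p37, p38, p39, p41}, {p37, p38, p39, p40, p41}; each meets A ∖ {p39}, so x IS a limit point.
  x = p40: opens ∋ x are {p38, p40}, {p37, p38, p40}, {p38, p40, p41}, {p37, p38, p39, p40}, {p37, p38, p40, p41}, {p37, p38, p39, p40, p41}; each meets A ∖ {p40}, so x IS a limit point.
  x = p41: opens ∋ x are {p38, p41}, {p37, p38, p41}, {p38, p40, p41}, {p37, p38, p39, p41}, {p37, p38, p40, p41}, {p37, p38, p39, p40, p41}; each meets A ∖ {p41}, so x IS a limit point.
Collecting: A' = {p37, p39, p40, p41}.


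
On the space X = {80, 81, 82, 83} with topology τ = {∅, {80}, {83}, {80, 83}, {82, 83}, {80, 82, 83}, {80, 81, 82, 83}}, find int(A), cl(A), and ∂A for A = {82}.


int(A) = ∅, cl(A) = {81, 82}, ∂A = {81, 82}.

Closed sets in (X, τ) are complements of opens:
  closed(X, τ) = {∅, {81}, {80, 81}, {81, 82}, {80, 81, 82}, {81, 82, 83}, {80, 81, 82, 83}}.
int(A) = ⋃ {U ∈ τ : U ⊆ A}. Opens contained in A: ∅.
Taking the union of these: int(A) = ∅.
cl(A) = ⋂ {C closed : A ⊆ C}. Closed sets containing A: {81, 82}, {80, 81, 82}, {81, 82, 83}, {80, 81, 82, 83}.
Intersecting these: cl(A) = {81, 82}.
∂A = cl(A) ∖ int(A) = {81, 82} ∖ ∅ = {81, 82}.


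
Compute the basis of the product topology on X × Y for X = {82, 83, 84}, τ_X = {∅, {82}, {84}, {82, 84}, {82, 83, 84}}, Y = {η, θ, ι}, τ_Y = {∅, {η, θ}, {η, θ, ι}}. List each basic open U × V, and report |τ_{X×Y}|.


Basis B = {∅ × ∅, {82} × {η, θ}, {84} × {η, θ}, {82} × {η, θ, ι}, {84} × {η, θ, ι}, {82, 84} × {η, θ}, {82, 84} × {η, θ, ι}, {82, 83, 84} × {η, θ}, {82, 83, 84} × {η, θ, ι}}; |τ_{X×Y}| = 14.

Enumerate products U × V with U ∈ τ_X, V ∈ τ_Y (deduplicated):
  ∅ × ∅ = {} (∅)
  {82} × {η, θ} = {(82,η), (82,θ)}
  {84} × {η, θ} = {(84,η), (84,θ)}
  {82} × {η, θ, ι} = {(82,η), (82,θ), (82,ι)}
  {84} × {η, θ, ι} = {(84,η), (84,θ), (84,ι)}
  {82, 84} × {η, θ} = {(82,η), (82,θ), (84,η), (84,θ)}
  {82, 84} × {η, θ, ι} = {(82,η), (82,θ), (82,ι), (84,η), (84,θ), (84,ι)}
  {82, 83, 84} × {η, θ} = {(82,η), (82,θ), (83,η), (83,θ), (84,η), (84,θ)}
  {82, 83, 84} × {η, θ, ι} = {(82,η), (82,θ), (82,ι), (83,η), (83,θ), (83,ι), (84,η), (84,θ), (84,ι)}
These 9 distinct sets form the basis B.
Close under arbitrary unions to get τ_{X×Y}; counting gives |τ_{X×Y}| = 14.


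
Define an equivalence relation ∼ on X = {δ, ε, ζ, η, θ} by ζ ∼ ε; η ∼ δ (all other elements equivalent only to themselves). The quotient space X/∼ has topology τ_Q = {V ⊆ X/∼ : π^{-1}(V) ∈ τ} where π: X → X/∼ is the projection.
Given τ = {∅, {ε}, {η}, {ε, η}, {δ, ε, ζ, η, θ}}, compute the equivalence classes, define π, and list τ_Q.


X/∼ = {[δ=η], [ε=ζ], [θ]}; |τ_Q| = 2.

Equivalence classes: [δ=η], [ε=ζ], [θ].
Quotient map π: X → X/∼ sends δ ↦ [δ=η], ε ↦ [ε=ζ], ζ ↦ [ε=ζ], η ↦ [δ=η], θ ↦ [θ].
For each subset V ⊆ X/∼, compute π^{-1}(V) ⊆ X and check whether π^{-1}(V) ∈ τ. V is open in τ_Q iff π^{-1}(V) ∈ τ.
  V = {}: π^{-1}(V) = ∅ ∈ τ ✓.
  V = {[δ=η]}: π^{-1}(V) = {δ, η} ∉ τ ✗.
  V = {[ε=ζ]}: π^{-1}(V) = {ε, ζ} ∉ τ ✗.
  V = {[δ=η], [ε=ζ]}: π^{-1}(V) = {δ, ε, ζ, η} ∉ τ ✗.
  V = {[θ]}: π^{-1}(V) = {θ} ∉ τ ✗.
  V = {[δ=η], [θ]}: π^{-1}(V) = {δ, η, θ} ∉ τ ✗.
  V = {[ε=ζ], [θ]}: π^{-1}(V) = {ε, ζ, θ} ∉ τ ✗.
  V = {[δ=η], [ε=ζ], [θ]}: π^{-1}(V) = {δ, ε, ζ, η, θ} ∈ τ ✓.
Open sets in the quotient: τ_Q = {{}, {[δ=η], [ε=ζ], [θ]}} (2 elements).
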